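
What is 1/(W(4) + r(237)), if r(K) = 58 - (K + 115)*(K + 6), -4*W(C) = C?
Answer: -1/85479 ≈ -1.1699e-5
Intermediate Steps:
W(C) = -C/4
r(K) = 58 - (6 + K)*(115 + K) (r(K) = 58 - (115 + K)*(6 + K) = 58 - (6 + K)*(115 + K))
1/(W(4) + r(237)) = 1/(-¼*4 + (-632 - 1*237² - 121*237)) = 1/(-1 + (-632 - 1*56169 - 28677)) = 1/(-1 + (-632 - 56169 - 28677)) = 1/(-1 - 85478) = 1/(-85479) = -1/85479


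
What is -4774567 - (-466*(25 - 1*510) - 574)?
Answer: -5000003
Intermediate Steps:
-4774567 - (-466*(25 - 1*510) - 574) = -4774567 - (-466*(25 - 510) - 574) = -4774567 - (-466*(-485) - 574) = -4774567 - (226010 - 574) = -4774567 - 1*225436 = -4774567 - 225436 = -5000003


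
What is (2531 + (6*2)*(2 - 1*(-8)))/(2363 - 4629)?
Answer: -241/206 ≈ -1.1699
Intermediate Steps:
(2531 + (6*2)*(2 - 1*(-8)))/(2363 - 4629) = (2531 + 12*(2 + 8))/(-2266) = (2531 + 12*10)*(-1/2266) = (2531 + 120)*(-1/2266) = 2651*(-1/2266) = -241/206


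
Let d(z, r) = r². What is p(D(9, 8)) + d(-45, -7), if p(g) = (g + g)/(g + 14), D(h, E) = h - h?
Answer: 49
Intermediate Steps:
D(h, E) = 0
p(g) = 2*g/(14 + g) (p(g) = (2*g)/(14 + g) = 2*g/(14 + g))
p(D(9, 8)) + d(-45, -7) = 2*0/(14 + 0) + (-7)² = 2*0/14 + 49 = 2*0*(1/14) + 49 = 0 + 49 = 49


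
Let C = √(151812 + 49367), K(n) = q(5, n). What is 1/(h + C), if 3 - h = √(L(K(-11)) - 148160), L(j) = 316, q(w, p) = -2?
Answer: 1/(3 + √201179 - 2*I*√36961) ≈ 0.0012838 + 0.0010932*I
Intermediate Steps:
K(n) = -2
C = √201179 ≈ 448.53
h = 3 - 2*I*√36961 (h = 3 - √(316 - 148160) = 3 - √(-147844) = 3 - 2*I*√36961 ≈ 3.0 - 384.5*I)
1/(h + C) = 1/((3 - 2*I*√36961) + √201179) = 1/(3 + √201179 - 2*I*√36961)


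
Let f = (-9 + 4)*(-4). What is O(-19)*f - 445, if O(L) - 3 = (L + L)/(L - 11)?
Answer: -1079/3 ≈ -359.67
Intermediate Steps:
f = 20 (f = -5*(-4) = 20)
O(L) = 3 + 2*L/(-11 + L) (O(L) = 3 + (L + L)/(L - 11) = 3 + (2*L)/(-11 + L) = 3 + 2*L/(-11 + L))
O(-19)*f - 445 = ((-33 + 5*(-19))/(-11 - 19))*20 - 445 = ((-33 - 95)/(-30))*20 - 445 = -1/30*(-128)*20 - 445 = (64/15)*20 - 445 = 256/3 - 445 = -1079/3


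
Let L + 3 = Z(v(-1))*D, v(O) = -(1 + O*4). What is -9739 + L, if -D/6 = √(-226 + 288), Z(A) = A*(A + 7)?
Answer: -9742 - 180*√62 ≈ -11159.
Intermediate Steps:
v(O) = -1 - 4*O (v(O) = -(1 + 4*O) = -1 - 4*O)
Z(A) = A*(7 + A)
D = -6*√62 (D = -6*√(-226 + 288) = -6*√62 ≈ -47.244)
L = -3 - 180*√62 (L = -3 + ((-1 - 4*(-1))*(7 + (-1 - 4*(-1))))*(-6*√62) = -3 + ((-1 + 4)*(7 + (-1 + 4)))*(-6*√62) = -3 + (3*(7 + 3))*(-6*√62) = -3 + (3*10)*(-6*√62) = -3 + 30*(-6*√62) = -3 - 180*√62 ≈ -1420.3)
-9739 + L = -9739 + (-3 - 180*√62) = -9742 - 180*√62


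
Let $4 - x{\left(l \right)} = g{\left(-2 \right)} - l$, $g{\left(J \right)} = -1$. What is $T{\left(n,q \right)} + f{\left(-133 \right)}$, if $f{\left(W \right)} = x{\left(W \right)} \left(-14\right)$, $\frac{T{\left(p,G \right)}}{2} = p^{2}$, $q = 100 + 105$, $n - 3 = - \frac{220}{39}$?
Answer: $\frac{2746850}{1521} \approx 1805.9$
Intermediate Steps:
$n = - \frac{103}{39}$ ($n = 3 - \frac{220}{39} = - \frac{103}{39} \approx -2.641$)
$x{\left(l \right)} = 5 + l$ ($x{\left(l \right)} = 4 - \left(-1 - l\right) = 4 + \left(1 + l\right) = 5 + l$)
$q = 205$
$T{\left(p,G \right)} = 2 p^{2}$
$f{\left(W \right)} = -70 - 14 W$ ($f{\left(W \right)} = \left(5 + W\right) \left(-14\right) = -70 - 14 W$)
$T{\left(n,q \right)} + f{\left(-133 \right)} = 2 \left(- \frac{103}{39}\right)^{2} - -1792 = 2 \cdot \frac{10609}{1521} + \left(-70 + 1862\right) = \frac{21218}{1521} + 1792 = \frac{2746850}{1521}$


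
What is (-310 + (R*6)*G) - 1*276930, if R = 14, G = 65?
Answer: -271780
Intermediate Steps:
(-310 + (R*6)*G) - 1*276930 = (-310 + (14*6)*65) - 1*276930 = (-310 + 84*65) - 276930 = (-310 + 5460) - 276930 = 5150 - 276930 = -271780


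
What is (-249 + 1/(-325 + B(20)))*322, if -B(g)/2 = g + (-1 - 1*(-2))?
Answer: -29425648/367 ≈ -80179.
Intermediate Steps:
B(g) = -2 - 2*g (B(g) = -2*(g + (-1 - 1*(-2))) = -2*(g + (-1 + 2)) = -2*(g + 1) = -2*(1 + g) = -2 - 2*g)
(-249 + 1/(-325 + B(20)))*322 = (-249 + 1/(-325 + (-2 - 2*20)))*322 = (-249 + 1/(-325 + (-2 - 40)))*322 = (-249 + 1/(-325 - 42))*322 = (-249 + 1/(-367))*322 = (-249 - 1/367)*322 = -91384/367*322 = -29425648/367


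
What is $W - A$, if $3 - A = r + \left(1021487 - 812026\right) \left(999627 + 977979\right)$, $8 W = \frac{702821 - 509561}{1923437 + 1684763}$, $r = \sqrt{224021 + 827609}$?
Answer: $\frac{597851794486320303}{1443280} + \sqrt{1051630} \approx 4.1423 \cdot 10^{11}$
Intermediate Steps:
$r = \sqrt{1051630} \approx 1025.5$
$W = \frac{9663}{1443280}$ ($W = \frac{\left(702821 - 509561\right) \frac{1}{1923437 + 1684763}}{8} = \frac{193260 \cdot \frac{1}{3608200}}{8} = \frac{1}{8} \cdot \frac{9663}{180410} = \frac{9663}{1443280} \approx 0.0066952$)
$A = -414231330363 - \sqrt{1051630}$ ($A = 3 - \left(\sqrt{1051630} + \left(1021487 - 812026\right) \left(999627 + 977979\right)\right) = 3 - \left(\sqrt{1051630} + 209461 \cdot 1977606\right) = 3 - \left(\sqrt{1051630} + 414231330366\right) = 3 - \left(414231330366 + \sqrt{1051630}\right) = -414231330363 - \sqrt{1051630} \approx -4.1423 \cdot 10^{11}$)
$W - A = \frac{9663}{1443280} - \left(-414231330363 - \sqrt{1051630}\right) = \frac{9663}{1443280} + \left(414231330363 + \sqrt{1051630}\right) = \frac{597851794486320303}{1443280} + \sqrt{1051630}$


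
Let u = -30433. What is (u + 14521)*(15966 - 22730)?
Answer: 107628768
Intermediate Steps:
(u + 14521)*(15966 - 22730) = (-30433 + 14521)*(15966 - 22730) = -15912*(-6764) = 107628768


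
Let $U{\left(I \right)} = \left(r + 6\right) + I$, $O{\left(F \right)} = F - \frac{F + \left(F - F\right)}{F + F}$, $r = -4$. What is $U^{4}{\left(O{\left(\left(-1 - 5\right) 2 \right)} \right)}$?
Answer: $\frac{194481}{16} \approx 12155.0$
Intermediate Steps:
$O{\left(F \right)} = - \frac{1}{2} + F$ ($O{\left(F \right)} = F - \frac{F + 0}{2 F} = F - F \frac{1}{2 F} = F - \frac{1}{2} = - \frac{1}{2} + F$)
$U{\left(I \right)} = 2 + I$ ($U{\left(I \right)} = \left(-4 + 6\right) + I = 2 + I$)
$U^{4}{\left(O{\left(\left(-1 - 5\right) 2 \right)} \right)} = \left(2 + \left(- \frac{1}{2} + \left(-1 - 5\right) 2\right)\right)^{4} = \left(2 - \frac{25}{2}\right)^{4} = \left(- \frac{21}{2}\right)^{4} = \frac{194481}{16}$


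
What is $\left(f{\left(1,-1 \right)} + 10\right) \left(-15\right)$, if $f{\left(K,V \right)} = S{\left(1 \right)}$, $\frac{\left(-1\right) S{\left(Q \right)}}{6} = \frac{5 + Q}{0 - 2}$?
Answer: $-420$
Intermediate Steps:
$S{\left(Q \right)} = 15 + 3 Q$ ($S{\left(Q \right)} = - 6 \frac{5 + Q}{0 - 2} = - 6 \frac{5 + Q}{-2} = - 6 \left(5 + Q\right) \left(- \frac{1}{2}\right) = - 6 \left(- \frac{5}{2} - \frac{Q}{2}\right) = 15 + 3 Q$)
$f{\left(K,V \right)} = 18$ ($f{\left(K,V \right)} = 15 + 3 \cdot 1 = 15 + 3 = 18$)
$\left(f{\left(1,-1 \right)} + 10\right) \left(-15\right) = \left(18 + 10\right) \left(-15\right) = 28 \left(-15\right) = -420$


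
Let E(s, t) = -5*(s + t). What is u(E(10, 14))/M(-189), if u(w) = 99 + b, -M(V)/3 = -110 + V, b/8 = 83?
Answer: 763/897 ≈ 0.85061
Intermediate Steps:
b = 664 (b = 8*83 = 664)
E(s, t) = -5*s - 5*t
M(V) = 330 - 3*V (M(V) = -3*(-110 + V) = 330 - 3*V)
u(w) = 763 (u(w) = 99 + 664 = 763)
u(E(10, 14))/M(-189) = 763/(330 - 3*(-189)) = 763/(330 + 567) = 763/897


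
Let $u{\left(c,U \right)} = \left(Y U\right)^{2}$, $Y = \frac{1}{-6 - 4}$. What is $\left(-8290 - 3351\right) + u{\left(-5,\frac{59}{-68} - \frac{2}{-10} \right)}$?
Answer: $- \frac{134569908471}{11560000} \approx -11641.0$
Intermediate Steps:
$Y = - \frac{1}{10}$ ($Y = \frac{1}{-6 - 4} = \frac{1}{-10} = - \frac{1}{10} \approx -0.1$)
$u{\left(c,U \right)} = \frac{U^{2}}{100}$ ($u{\left(c,U \right)} = \left(- \frac{U}{10}\right)^{2} = \frac{U^{2}}{100}$)
$\left(-8290 - 3351\right) + u{\left(-5,\frac{59}{-68} - \frac{2}{-10} \right)} = \left(-8290 - 3351\right) + \frac{\left(\frac{59}{-68} - \frac{2}{-10}\right)^{2}}{100} = -11641 + \frac{\left(59 \left(- \frac{1}{68}\right) - - \frac{1}{5}\right)^{2}}{100} = -11641 + \frac{\left(- \frac{59}{68} + \frac{1}{5}\right)^{2}}{100} = -11641 + \frac{\left(- \frac{227}{340}\right)^{2}}{100} = -11641 + \frac{1}{100} \cdot \frac{51529}{115600} = -11641 + \frac{51529}{11560000} = - \frac{134569908471}{11560000}$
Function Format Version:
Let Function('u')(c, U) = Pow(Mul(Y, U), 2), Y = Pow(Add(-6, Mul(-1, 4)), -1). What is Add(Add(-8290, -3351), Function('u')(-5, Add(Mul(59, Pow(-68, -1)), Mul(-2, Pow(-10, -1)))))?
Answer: Rational(-134569908471, 11560000) ≈ -11641.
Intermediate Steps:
Y = Rational(-1, 10) (Y = Pow(Add(-6, -4), -1) = Pow(-10, -1) = Rational(-1, 10) ≈ -0.10000)
Function('u')(c, U) = Mul(Rational(1, 100), Pow(U, 2)) (Function('u')(c, U) = Pow(Mul(Rational(-1, 10), U), 2) = Mul(Rational(1, 100), Pow(U, 2)))
Add(Add(-8290, -3351), Function('u')(-5, Add(Mul(59, Pow(-68, -1)), Mul(-2, Pow(-10, -1))))) = Add(Add(-8290, -3351), Mul(Rational(1, 100), Pow(Add(Mul(59, Pow(-68, -1)), Mul(-2, Pow(-10, -1))), 2))) = Add(-11641, Mul(Rational(1, 100), Pow(Add(Mul(59, Rational(-1, 68)), Mul(-2, Rational(-1, 10))), 2))) = Add(-11641, Mul(Rational(1, 100), Pow(Add(Rational(-59, 68), Rational(1, 5)), 2))) = Add(-11641, Mul(Rational(1, 100), Pow(Rational(-227, 340), 2))) = Add(-11641, Mul(Rational(1, 100), Rational(51529, 115600))) = Add(-11641, Rational(51529, 11560000)) = Rational(-134569908471, 11560000)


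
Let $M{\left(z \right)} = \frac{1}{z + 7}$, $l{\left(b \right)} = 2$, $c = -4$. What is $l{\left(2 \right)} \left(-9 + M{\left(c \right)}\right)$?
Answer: $- \frac{52}{3} \approx -17.333$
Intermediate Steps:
$M{\left(z \right)} = \frac{1}{7 + z}$
$l{\left(2 \right)} \left(-9 + M{\left(c \right)}\right) = 2 \left(-9 + \frac{1}{7 - 4}\right) = 2 \left(-9 + \frac{1}{3}\right) = 2 \left(- \frac{26}{3}\right) = - \frac{52}{3}$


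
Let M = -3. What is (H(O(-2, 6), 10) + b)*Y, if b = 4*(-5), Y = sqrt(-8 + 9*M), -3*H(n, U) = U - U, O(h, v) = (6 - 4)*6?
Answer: -20*I*sqrt(35) ≈ -118.32*I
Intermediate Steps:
O(h, v) = 12 (O(h, v) = 2*6 = 12)
H(n, U) = 0 (H(n, U) = -(U - U)/3 = -1/3*0 = 0)
Y = I*sqrt(35) (Y = sqrt(-8 + 9*(-3)) = sqrt(-8 - 27) = sqrt(-35) = I*sqrt(35) ≈ 5.9161*I)
b = -20
(H(O(-2, 6), 10) + b)*Y = (0 - 20)*(I*sqrt(35)) = -20*I*sqrt(35)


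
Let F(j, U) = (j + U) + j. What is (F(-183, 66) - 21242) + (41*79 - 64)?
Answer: -18367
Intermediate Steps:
F(j, U) = U + 2*j (F(j, U) = (U + j) + j = U + 2*j)
(F(-183, 66) - 21242) + (41*79 - 64) = ((66 + 2*(-183)) - 21242) + (41*79 - 64) = ((66 - 366) - 21242) + (3239 - 64) = (-300 - 21242) + 3175 = -21542 + 3175 = -18367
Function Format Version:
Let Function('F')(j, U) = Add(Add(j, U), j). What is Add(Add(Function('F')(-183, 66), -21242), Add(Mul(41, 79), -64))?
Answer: -18367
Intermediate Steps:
Function('F')(j, U) = Add(U, Mul(2, j)) (Function('F')(j, U) = Add(Add(U, j), j) = Add(U, Mul(2, j)))
Add(Add(Function('F')(-183, 66), -21242), Add(Mul(41, 79), -64)) = Add(Add(Add(66, Mul(2, -183)), -21242), Add(Mul(41, 79), -64)) = Add(Add(Add(66, -366), -21242), Add(3239, -64)) = Add(Add(-300, -21242), 3175) = Add(-21542, 3175) = -18367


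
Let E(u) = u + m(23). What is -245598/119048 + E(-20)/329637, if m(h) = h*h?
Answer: -40448796247/19621312788 ≈ -2.0615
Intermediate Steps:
m(h) = h²
E(u) = 529 + u (E(u) = u + 23² = u + 529 = 529 + u)
-245598/119048 + E(-20)/329637 = -245598/119048 + (529 - 20)/329637 = -245598*1/119048 + 509*(1/329637) = -122799/59524 + 509/329637 = -40448796247/19621312788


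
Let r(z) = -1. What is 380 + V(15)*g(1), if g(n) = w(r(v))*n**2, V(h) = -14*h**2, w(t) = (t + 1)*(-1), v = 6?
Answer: 380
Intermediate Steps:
w(t) = -1 - t (w(t) = (1 + t)*(-1) = -1 - t)
g(n) = 0 (g(n) = (-1 - 1*(-1))*n**2 = (-1 + 1)*n**2 = 0*n**2 = 0)
380 + V(15)*g(1) = 380 - 14*15**2*0 = 380 - 14*225*0 = 380 - 3150*0 = 380 + 0 = 380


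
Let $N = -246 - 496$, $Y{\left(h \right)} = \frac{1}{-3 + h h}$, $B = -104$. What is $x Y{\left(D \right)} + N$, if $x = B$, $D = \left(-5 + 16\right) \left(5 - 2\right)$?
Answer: $- \frac{402958}{543} \approx -742.1$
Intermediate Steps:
$D = 33$ ($D = 11 \cdot 3 = 33$)
$x = -104$
$Y{\left(h \right)} = \frac{1}{-3 + h^{2}}$
$N = -742$ ($N = -246 - 496 = -742$)
$x Y{\left(D \right)} + N = - \frac{104}{-3 + 33^{2}} - 742 = - \frac{104}{-3 + 1089} - 742 = - \frac{104}{1086} - 742 = \left(-104\right) \frac{1}{1086} - 742 = - \frac{52}{543} - 742 = - \frac{402958}{543}$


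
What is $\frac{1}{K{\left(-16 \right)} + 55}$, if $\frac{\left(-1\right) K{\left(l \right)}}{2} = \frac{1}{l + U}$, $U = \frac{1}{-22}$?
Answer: $\frac{353}{19459} \approx 0.018141$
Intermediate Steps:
$U = - \frac{1}{22} \approx -0.045455$
$K{\left(l \right)} = - \frac{2}{- \frac{1}{22} + l}$ ($K{\left(l \right)} = - \frac{2}{l - \frac{1}{22}} = - \frac{2}{- \frac{1}{22} + l}$)
$\frac{1}{K{\left(-16 \right)} + 55} = \frac{1}{- \frac{44}{-1 + 22 \left(-16\right)} + 55} = \frac{1}{- \frac{44}{-1 - 352} + 55} = \frac{1}{- \frac{44}{-353} + 55} = \frac{1}{\left(-44\right) \left(- \frac{1}{353}\right) + 55} = \frac{1}{\frac{44}{353} + 55} = \frac{1}{\frac{19459}{353}} = \frac{353}{19459}$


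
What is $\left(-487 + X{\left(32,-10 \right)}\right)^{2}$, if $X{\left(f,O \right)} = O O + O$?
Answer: $157609$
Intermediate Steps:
$X{\left(f,O \right)} = O + O^{2}$ ($X{\left(f,O \right)} = O^{2} + O = O + O^{2}$)
$\left(-487 + X{\left(32,-10 \right)}\right)^{2} = \left(-487 - 10 \left(1 - 10\right)\right)^{2} = \left(-487 - -90\right)^{2} = \left(-487 + 90\right)^{2} = \left(-397\right)^{2} = 157609$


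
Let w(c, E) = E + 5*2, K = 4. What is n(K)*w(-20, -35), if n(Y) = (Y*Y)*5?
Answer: -2000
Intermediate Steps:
w(c, E) = 10 + E (w(c, E) = E + 10 = 10 + E)
n(Y) = 5*Y**2 (n(Y) = Y**2*5 = 5*Y**2)
n(K)*w(-20, -35) = (5*4**2)*(10 - 35) = (5*16)*(-25) = 80*(-25) = -2000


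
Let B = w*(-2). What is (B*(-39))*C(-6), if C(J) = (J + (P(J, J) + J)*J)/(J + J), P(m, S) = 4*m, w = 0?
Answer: 0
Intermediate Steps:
C(J) = (J + 5*J²)/(2*J) (C(J) = (J + (4*J + J)*J)/(J + J) = (J + (5*J)*J)/((2*J)) = (J + 5*J²)*(1/(2*J)) = (J + 5*J²)/(2*J))
B = 0 (B = 0*(-2) = 0)
(B*(-39))*C(-6) = (0*(-39))*(½ + (5/2)*(-6)) = 0*(½ - 15) = 0*(-29/2) = 0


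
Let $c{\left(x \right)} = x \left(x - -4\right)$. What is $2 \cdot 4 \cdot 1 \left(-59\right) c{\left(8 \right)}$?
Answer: $-45312$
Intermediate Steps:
$c{\left(x \right)} = x \left(4 + x\right)$ ($c{\left(x \right)} = x \left(x + 4\right) = x \left(4 + x\right)$)
$2 \cdot 4 \cdot 1 \left(-59\right) c{\left(8 \right)} = 2 \cdot 4 \cdot 1 \left(-59\right) 8 \left(4 + 8\right) = 8 \cdot 1 \left(-59\right) 8 \cdot 12 = 8 \left(-59\right) 96 = \left(-472\right) 96 = -45312$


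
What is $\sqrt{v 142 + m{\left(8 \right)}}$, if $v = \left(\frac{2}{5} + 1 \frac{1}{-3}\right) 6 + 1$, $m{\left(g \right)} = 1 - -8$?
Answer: $\frac{\sqrt{5195}}{5} \approx 14.415$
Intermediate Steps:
$m{\left(g \right)} = 9$ ($m{\left(g \right)} = 1 + 8 = 9$)
$v = \frac{7}{5}$ ($v = \left(2 \cdot \frac{1}{5} + 1 \left(- \frac{1}{3}\right)\right) 6 + 1 = \left(\frac{2}{5} - \frac{1}{3}\right) 6 + 1 = \frac{1}{15} \cdot 6 + 1 = \frac{2}{5} + 1 = \frac{7}{5} \approx 1.4$)
$\sqrt{v 142 + m{\left(8 \right)}} = \sqrt{\frac{7}{5} \cdot 142 + 9} = \sqrt{\frac{994}{5} + 9} = \sqrt{\frac{1039}{5}} = \frac{\sqrt{5195}}{5}$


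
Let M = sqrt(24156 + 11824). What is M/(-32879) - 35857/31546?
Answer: -35857/31546 - 2*sqrt(8995)/32879 ≈ -1.1424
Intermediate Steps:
M = 2*sqrt(8995) (M = sqrt(35980) = 2*sqrt(8995) ≈ 189.68)
M/(-32879) - 35857/31546 = (2*sqrt(8995))/(-32879) - 35857/31546 = (2*sqrt(8995))*(-1/32879) - 35857*1/31546 = -2*sqrt(8995)/32879 - 35857/31546 = -35857/31546 - 2*sqrt(8995)/32879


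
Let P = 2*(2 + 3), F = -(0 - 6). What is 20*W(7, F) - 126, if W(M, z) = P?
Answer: 74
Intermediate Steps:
F = 6 (F = -1*(-6) = 6)
P = 10 (P = 2*5 = 10)
W(M, z) = 10
20*W(7, F) - 126 = 20*10 - 126 = 200 - 126 = 74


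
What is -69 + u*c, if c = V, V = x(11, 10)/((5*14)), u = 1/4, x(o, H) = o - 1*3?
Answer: -2414/35 ≈ -68.971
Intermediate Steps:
x(o, H) = -3 + o (x(o, H) = o - 3 = -3 + o)
u = 1/4 ≈ 0.25000
V = 4/35 (V = (-3 + 11)/((5*14)) = 8/70 = 8*(1/70) = 4/35 ≈ 0.11429)
c = 4/35 ≈ 0.11429
-69 + u*c = -69 + (1/4)*(4/35) = -69 + 1/35 = -2414/35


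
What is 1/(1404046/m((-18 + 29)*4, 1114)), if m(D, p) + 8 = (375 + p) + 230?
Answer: 1711/1404046 ≈ 0.0012186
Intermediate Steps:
m(D, p) = 597 + p (m(D, p) = -8 + ((375 + p) + 230) = -8 + (605 + p) = 597 + p)
1/(1404046/m((-18 + 29)*4, 1114)) = 1/(1404046/(597 + 1114)) = 1/(1404046/1711) = 1711/1404046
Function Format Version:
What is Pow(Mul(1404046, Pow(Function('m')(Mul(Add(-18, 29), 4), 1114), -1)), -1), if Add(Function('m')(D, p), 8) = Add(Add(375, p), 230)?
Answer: Rational(1711, 1404046) ≈ 0.0012186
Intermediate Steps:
Function('m')(D, p) = Add(597, p) (Function('m')(D, p) = Add(-8, Add(Add(375, p), 230)) = Add(-8, Add(605, p)) = Add(597, p))
Pow(Mul(1404046, Pow(Function('m')(Mul(Add(-18, 29), 4), 1114), -1)), -1) = Pow(Mul(1404046, Pow(Add(597, 1114), -1)), -1) = Pow(Mul(1404046, Pow(1711, -1)), -1) = Pow(Mul(1404046, Rational(1, 1711)), -1) = Pow(Rational(1404046, 1711), -1) = Rational(1711, 1404046)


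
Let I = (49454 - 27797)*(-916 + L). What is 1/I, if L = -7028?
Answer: -1/172043208 ≈ -5.8125e-9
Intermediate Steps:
I = -172043208 (I = (49454 - 27797)*(-916 - 7028) = 21657*(-7944) = -172043208)
1/I = 1/(-172043208) = -1/172043208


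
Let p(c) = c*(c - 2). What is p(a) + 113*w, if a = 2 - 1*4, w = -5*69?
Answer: -38977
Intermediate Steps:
w = -345
a = -2 (a = 2 - 4 = -2)
p(c) = c*(-2 + c)
p(a) + 113*w = -2*(-2 - 2) + 113*(-345) = -2*(-4) - 38985 = 8 - 38985 = -38977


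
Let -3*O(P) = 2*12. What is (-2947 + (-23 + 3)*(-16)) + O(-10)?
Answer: -2635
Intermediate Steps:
O(P) = -8 (O(P) = -2*12/3 = -⅓*24 = -8)
(-2947 + (-23 + 3)*(-16)) + O(-10) = (-2947 + (-23 + 3)*(-16)) - 8 = (-2947 - 20*(-16)) - 8 = (-2947 + 320) - 8 = -2627 - 8 = -2635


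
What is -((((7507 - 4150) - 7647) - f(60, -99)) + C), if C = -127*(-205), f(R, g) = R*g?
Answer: -27685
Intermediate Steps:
C = 26035
-((((7507 - 4150) - 7647) - f(60, -99)) + C) = -((((7507 - 4150) - 7647) - 60*(-99)) + 26035) = -(((3357 - 7647) - 1*(-5940)) + 26035) = -((-4290 + 5940) + 26035) = -(1650 + 26035) = -1*27685 = -27685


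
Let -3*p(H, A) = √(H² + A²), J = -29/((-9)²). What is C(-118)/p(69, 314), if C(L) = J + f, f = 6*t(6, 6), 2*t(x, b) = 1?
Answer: -214*√103357/2790639 ≈ -0.024654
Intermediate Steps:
t(x, b) = ½ (t(x, b) = (½)*1 = ½)
J = -29/81 ≈ -0.35802
f = 3 (f = 6*(½) = 3)
C(L) = 214/81 (C(L) = -29/81 + 3 = 214/81)
p(H, A) = -√(A² + H²)/3 (p(H, A) = -√(H² + A²)/3 = -√(A² + H²)/3)
C(-118)/p(69, 314) = 214/(81*((-√(314² + 69²)/3))) = 214/(81*((-√(98596 + 4761)/3))) = 214/(81*((-√103357/3))) = 214*(-3*√103357/103357)/81 = -214*√103357/2790639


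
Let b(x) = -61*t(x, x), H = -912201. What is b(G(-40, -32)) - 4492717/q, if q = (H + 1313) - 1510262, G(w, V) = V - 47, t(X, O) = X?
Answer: 11672014567/2421150 ≈ 4820.9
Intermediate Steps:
G(w, V) = -47 + V
b(x) = -61*x
q = -2421150 (q = (-912201 + 1313) - 1510262 = -910888 - 1510262 = -2421150)
b(G(-40, -32)) - 4492717/q = -61*(-47 - 32) - 4492717/(-2421150) = -61*(-79) - 4492717*(-1)/2421150 = 4819 - 1*(-4492717/2421150) = 4819 + 4492717/2421150 = 11672014567/2421150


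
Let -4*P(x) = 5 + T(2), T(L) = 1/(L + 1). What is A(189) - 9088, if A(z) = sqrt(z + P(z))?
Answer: -9088 + sqrt(1689)/3 ≈ -9074.3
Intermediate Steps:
T(L) = 1/(1 + L)
P(x) = -4/3 (P(x) = -(5 + 1/(1 + 2))/4 = -(5 + 1/3)/4 = -1/4*16/3 = -4/3)
A(z) = sqrt(-4/3 + z) (A(z) = sqrt(z - 4/3) = sqrt(-4/3 + z))
A(189) - 9088 = sqrt(-12 + 9*189)/3 - 9088 = sqrt(-12 + 1701)/3 - 9088 = sqrt(1689)/3 - 9088 = -9088 + sqrt(1689)/3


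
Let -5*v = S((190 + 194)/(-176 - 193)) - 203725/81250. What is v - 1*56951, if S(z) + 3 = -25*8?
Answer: -924785851/16250 ≈ -56910.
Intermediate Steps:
S(z) = -203 (S(z) = -3 - 25*8 = -3 - 200 = -203)
v = 667899/16250 (v = -(-203 - 203725/81250)/5 = -(-203 - 203725*1/81250)/5 = -(-203 - 8149/3250)/5 = -⅕*(-667899/3250) = 667899/16250 ≈ 41.102)
v - 1*56951 = 667899/16250 - 1*56951 = 667899/16250 - 56951 = -924785851/16250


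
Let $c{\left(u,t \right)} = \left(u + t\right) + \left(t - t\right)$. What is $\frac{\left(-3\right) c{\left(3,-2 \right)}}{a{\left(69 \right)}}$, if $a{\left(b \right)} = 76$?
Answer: $- \frac{3}{76} \approx -0.039474$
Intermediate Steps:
$c{\left(u,t \right)} = t + u$ ($c{\left(u,t \right)} = \left(t + u\right) + 0 = t + u$)
$\frac{\left(-3\right) c{\left(3,-2 \right)}}{a{\left(69 \right)}} = \frac{\left(-3\right) \left(-2 + 3\right)}{76} = \left(-3\right) 1 \cdot \frac{1}{76} = \left(-3\right) \frac{1}{76} = - \frac{3}{76}$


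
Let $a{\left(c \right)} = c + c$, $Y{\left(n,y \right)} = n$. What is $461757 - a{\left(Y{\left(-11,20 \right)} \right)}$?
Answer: $461779$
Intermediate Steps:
$a{\left(c \right)} = 2 c$
$461757 - a{\left(Y{\left(-11,20 \right)} \right)} = 461757 - 2 \left(-11\right) = 461757 - -22 = 461757 + 22 = 461779$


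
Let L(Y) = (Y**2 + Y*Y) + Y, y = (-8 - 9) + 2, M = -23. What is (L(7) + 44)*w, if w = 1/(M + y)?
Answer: -149/38 ≈ -3.9211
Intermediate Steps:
y = -15 (y = -17 + 2 = -15)
w = -1/38 (w = 1/(-23 - 15) = 1/(-38) = -1/38 ≈ -0.026316)
L(Y) = Y + 2*Y**2 (L(Y) = (Y**2 + Y**2) + Y = 2*Y**2 + Y = Y + 2*Y**2)
(L(7) + 44)*w = (7*(1 + 2*7) + 44)*(-1/38) = (7*(1 + 14) + 44)*(-1/38) = (7*15 + 44)*(-1/38) = (105 + 44)*(-1/38) = 149*(-1/38) = -149/38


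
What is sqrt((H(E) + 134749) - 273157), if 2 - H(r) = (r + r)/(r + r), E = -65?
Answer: I*sqrt(138407) ≈ 372.03*I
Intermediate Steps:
H(r) = 1 (H(r) = 2 - (r + r)/(r + r) = 2 - 2*r/(2*r) = 2 - 2*r*1/(2*r) = 2 - 1*1 = 2 - 1 = 1)
sqrt((H(E) + 134749) - 273157) = sqrt((1 + 134749) - 273157) = sqrt(134750 - 273157) = sqrt(-138407) = I*sqrt(138407)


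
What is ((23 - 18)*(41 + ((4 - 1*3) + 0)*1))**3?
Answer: 9261000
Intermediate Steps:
((23 - 18)*(41 + ((4 - 1*3) + 0)*1))**3 = (5*(41 + ((4 - 3) + 0)*1))**3 = (5*(41 + (1 + 0)*1))**3 = (5*(41 + 1*1))**3 = (5*(41 + 1))**3 = (5*42)**3 = 210**3 = 9261000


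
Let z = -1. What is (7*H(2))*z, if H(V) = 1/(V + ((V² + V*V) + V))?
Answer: -7/12 ≈ -0.58333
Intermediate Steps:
H(V) = 1/(2*V + 2*V²) (H(V) = 1/(V + ((V² + V²) + V)) = 1/(V + (2*V² + V)) = 1/(V + (V + 2*V²)) = 1/(2*V + 2*V²))
(7*H(2))*z = (7*((½)/(2*(1 + 2))))*(-1) = (7*((½)*(½)/3))*(-1) = (7*((½)*(½)*(⅓)))*(-1) = (7*(1/12))*(-1) = (7/12)*(-1) = -7/12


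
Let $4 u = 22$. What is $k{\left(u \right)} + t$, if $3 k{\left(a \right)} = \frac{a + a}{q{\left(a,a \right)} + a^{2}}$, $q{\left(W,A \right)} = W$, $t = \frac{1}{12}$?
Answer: $\frac{29}{156} \approx 0.1859$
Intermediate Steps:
$u = \frac{11}{2}$ ($u = \frac{1}{4} \cdot 22 = \frac{11}{2} \approx 5.5$)
$t = \frac{1}{12} \approx 0.083333$
$k{\left(a \right)} = \frac{2 a}{3 \left(a + a^{2}\right)}$ ($k{\left(a \right)} = \frac{\left(a + a\right) \frac{1}{a + a^{2}}}{3} = \frac{2 a \frac{1}{a + a^{2}}}{3} = \frac{2 a}{3 \left(a + a^{2}\right)}$)
$k{\left(u \right)} + t = \frac{2}{3 \left(1 + \frac{11}{2}\right)} + \frac{1}{12} = \frac{2}{3 \cdot \frac{13}{2}} + \frac{1}{12} = \frac{2}{3} \cdot \frac{2}{13} + \frac{1}{12} = \frac{4}{39} + \frac{1}{12} = \frac{29}{156}$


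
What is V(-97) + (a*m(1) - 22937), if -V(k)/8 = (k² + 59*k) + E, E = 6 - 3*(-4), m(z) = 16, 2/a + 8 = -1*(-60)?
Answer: -683389/13 ≈ -52568.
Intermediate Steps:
a = 1/26 (a = 2/(-8 - 1*(-60)) = 2/(-8 + 60) = 2/52 = 2*(1/52) = 1/26 ≈ 0.038462)
E = 18 (E = 6 + 12 = 18)
V(k) = -144 - 472*k - 8*k² (V(k) = -8*((k² + 59*k) + 18) = -8*(18 + k² + 59*k) = -144 - 472*k - 8*k²)
V(-97) + (a*m(1) - 22937) = (-144 - 472*(-97) - 8*(-97)²) + ((1/26)*16 - 22937) = (-144 + 45784 - 8*9409) + (8/13 - 22937) = (-144 + 45784 - 75272) - 298173/13 = -29632 - 298173/13 = -683389/13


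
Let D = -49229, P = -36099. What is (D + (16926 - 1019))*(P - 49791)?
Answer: 2862026580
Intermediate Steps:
(D + (16926 - 1019))*(P - 49791) = (-49229 + (16926 - 1019))*(-36099 - 49791) = (-49229 + 15907)*(-85890) = -33322*(-85890) = 2862026580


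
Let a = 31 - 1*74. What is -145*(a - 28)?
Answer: 10295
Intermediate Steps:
a = -43 (a = 31 - 74 = -43)
-145*(a - 28) = -145*(-43 - 28) = -145*(-71) = 10295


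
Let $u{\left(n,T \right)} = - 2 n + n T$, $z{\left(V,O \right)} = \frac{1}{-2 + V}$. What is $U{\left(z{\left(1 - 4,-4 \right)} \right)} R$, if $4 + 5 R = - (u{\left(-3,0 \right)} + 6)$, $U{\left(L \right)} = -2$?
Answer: $\frac{32}{5} \approx 6.4$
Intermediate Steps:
$u{\left(n,T \right)} = - 2 n + T n$
$R = - \frac{16}{5}$ ($R = - \frac{4}{5} + \frac{\left(-1\right) \left(- 3 \left(-2 + 0\right) + 6\right)}{5} = - \frac{4}{5} + \frac{\left(-1\right) \left(\left(-3\right) \left(-2\right) + 6\right)}{5} = - \frac{4}{5} + \frac{\left(-1\right) \left(6 + 6\right)}{5} = - \frac{4}{5} + \frac{\left(-1\right) 12}{5} = - \frac{4}{5} + \frac{1}{5} \left(-12\right) = - \frac{4}{5} - \frac{12}{5} = - \frac{16}{5} \approx -3.2$)
$U{\left(z{\left(1 - 4,-4 \right)} \right)} R = \left(-2\right) \left(- \frac{16}{5}\right) = \frac{32}{5}$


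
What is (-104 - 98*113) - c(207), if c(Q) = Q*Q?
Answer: -54027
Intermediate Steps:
c(Q) = Q²
(-104 - 98*113) - c(207) = (-104 - 98*113) - 1*207² = (-104 - 11074) - 1*42849 = -11178 - 42849 = -54027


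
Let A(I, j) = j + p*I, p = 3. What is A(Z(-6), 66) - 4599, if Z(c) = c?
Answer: -4551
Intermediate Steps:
A(I, j) = j + 3*I
A(Z(-6), 66) - 4599 = (66 + 3*(-6)) - 4599 = (66 - 18) - 4599 = 48 - 4599 = -4551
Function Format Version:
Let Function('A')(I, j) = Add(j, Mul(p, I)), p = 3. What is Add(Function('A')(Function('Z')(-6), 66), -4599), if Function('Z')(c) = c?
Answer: -4551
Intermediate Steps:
Function('A')(I, j) = Add(j, Mul(3, I))
Add(Function('A')(Function('Z')(-6), 66), -4599) = Add(Add(66, Mul(3, -6)), -4599) = Add(Add(66, -18), -4599) = Add(48, -4599) = -4551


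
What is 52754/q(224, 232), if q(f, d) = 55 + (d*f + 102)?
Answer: 52754/52125 ≈ 1.0121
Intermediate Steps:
q(f, d) = 157 + d*f (q(f, d) = 55 + (102 + d*f) = 157 + d*f)
52754/q(224, 232) = 52754/(157 + 232*224) = 52754/(157 + 51968) = 52754/52125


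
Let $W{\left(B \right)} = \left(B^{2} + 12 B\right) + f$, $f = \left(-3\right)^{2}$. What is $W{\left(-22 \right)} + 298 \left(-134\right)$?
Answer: $-39703$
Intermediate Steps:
$f = 9$
$W{\left(B \right)} = 9 + B^{2} + 12 B$ ($W{\left(B \right)} = \left(B^{2} + 12 B\right) + 9 = 9 + B^{2} + 12 B$)
$W{\left(-22 \right)} + 298 \left(-134\right) = \left(9 + \left(-22\right)^{2} + 12 \left(-22\right)\right) + 298 \left(-134\right) = \left(9 + 484 - 264\right) - 39932 = 229 - 39932 = -39703$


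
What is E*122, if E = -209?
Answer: -25498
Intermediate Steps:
E*122 = -209*122 = -25498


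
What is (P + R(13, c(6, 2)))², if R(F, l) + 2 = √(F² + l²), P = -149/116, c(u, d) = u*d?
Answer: 4356889/13456 - 381*√313/58 ≈ 207.57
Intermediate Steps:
c(u, d) = d*u
P = -149/116 (P = -149*1/116 = -149/116 ≈ -1.2845)
R(F, l) = -2 + √(F² + l²)
(P + R(13, c(6, 2)))² = (-149/116 + (-2 + √(13² + (2*6)²)))² = (-149/116 + (-2 + √(169 + 12²)))² = (-149/116 + (-2 + √(169 + 144)))² = (-149/116 + (-2 + √313))² = (-381/116 + √313)²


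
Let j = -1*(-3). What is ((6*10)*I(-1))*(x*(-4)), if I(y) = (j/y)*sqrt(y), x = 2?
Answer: 1440*I ≈ 1440.0*I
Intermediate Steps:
j = 3
I(y) = 3/sqrt(y) (I(y) = (3/y)*sqrt(y) = 3/sqrt(y))
((6*10)*I(-1))*(x*(-4)) = ((6*10)*(3/sqrt(-1)))*(2*(-4)) = (60*(3*(-I)))*(-8) = (60*(-3*I))*(-8) = -180*I*(-8) = 1440*I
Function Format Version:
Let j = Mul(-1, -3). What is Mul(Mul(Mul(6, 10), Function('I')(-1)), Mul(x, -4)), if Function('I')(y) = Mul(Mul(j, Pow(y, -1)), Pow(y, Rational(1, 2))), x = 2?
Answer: Mul(1440, I) ≈ Mul(1440.0, I)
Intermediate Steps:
j = 3
Function('I')(y) = Mul(3, Pow(y, Rational(-1, 2))) (Function('I')(y) = Mul(Mul(3, Pow(y, -1)), Pow(y, Rational(1, 2))) = Mul(3, Pow(y, Rational(-1, 2))))
Mul(Mul(Mul(6, 10), Function('I')(-1)), Mul(x, -4)) = Mul(Mul(Mul(6, 10), Mul(3, Pow(-1, Rational(-1, 2)))), Mul(2, -4)) = Mul(Mul(60, Mul(3, Mul(-1, I))), -8) = Mul(Mul(60, Mul(-3, I)), -8) = Mul(Mul(-180, I), -8) = Mul(1440, I)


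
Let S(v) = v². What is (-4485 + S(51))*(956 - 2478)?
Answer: 2867448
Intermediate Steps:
(-4485 + S(51))*(956 - 2478) = (-4485 + 51²)*(956 - 2478) = (-4485 + 2601)*(-1522) = -1884*(-1522) = 2867448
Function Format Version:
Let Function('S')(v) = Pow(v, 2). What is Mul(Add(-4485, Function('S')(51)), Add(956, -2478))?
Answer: 2867448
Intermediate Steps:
Mul(Add(-4485, Function('S')(51)), Add(956, -2478)) = Mul(Add(-4485, Pow(51, 2)), Add(956, -2478)) = Mul(Add(-4485, 2601), -1522) = Mul(-1884, -1522) = 2867448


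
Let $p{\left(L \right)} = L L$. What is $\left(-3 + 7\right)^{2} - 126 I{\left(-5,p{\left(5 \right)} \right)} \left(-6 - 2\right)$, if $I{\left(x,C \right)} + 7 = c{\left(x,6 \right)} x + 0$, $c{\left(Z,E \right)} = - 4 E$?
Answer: $113920$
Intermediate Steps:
$p{\left(L \right)} = L^{2}$
$I{\left(x,C \right)} = -7 - 24 x$ ($I{\left(x,C \right)} = -7 + \left(\left(-4\right) 6 x + 0\right) = -7 + \left(- 24 x + 0\right) = -7 - 24 x$)
$\left(-3 + 7\right)^{2} - 126 I{\left(-5,p{\left(5 \right)} \right)} \left(-6 - 2\right) = \left(-3 + 7\right)^{2} - 126 \left(-7 - -120\right) \left(-6 - 2\right) = 4^{2} - 126 \left(-7 + 120\right) \left(-8\right) = 16 - 126 \cdot 113 \left(-8\right) = 16 - -113904 = 16 + 113904 = 113920$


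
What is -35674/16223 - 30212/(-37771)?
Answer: -857313378/612758933 ≈ -1.3991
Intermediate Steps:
-35674/16223 - 30212/(-37771) = -35674*1/16223 - 30212*(-1/37771) = -35674/16223 + 30212/37771 = -857313378/612758933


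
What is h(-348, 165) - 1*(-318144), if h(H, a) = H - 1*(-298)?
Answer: 318094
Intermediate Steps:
h(H, a) = 298 + H (h(H, a) = H + 298 = 298 + H)
h(-348, 165) - 1*(-318144) = (298 - 348) - 1*(-318144) = -50 + 318144 = 318094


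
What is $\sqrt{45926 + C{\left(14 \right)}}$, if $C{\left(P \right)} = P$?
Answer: $2 \sqrt{11485} \approx 214.34$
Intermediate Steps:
$\sqrt{45926 + C{\left(14 \right)}} = \sqrt{45926 + 14} = \sqrt{45940} = 2 \sqrt{11485}$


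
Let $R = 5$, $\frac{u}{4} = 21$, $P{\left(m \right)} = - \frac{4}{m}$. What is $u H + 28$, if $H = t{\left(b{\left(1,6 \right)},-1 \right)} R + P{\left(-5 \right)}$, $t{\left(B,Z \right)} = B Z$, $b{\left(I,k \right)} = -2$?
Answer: $\frac{4676}{5} \approx 935.2$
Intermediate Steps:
$u = 84$ ($u = 4 \cdot 21 = 84$)
$H = \frac{54}{5}$ ($H = \left(-2\right) \left(-1\right) 5 - \frac{4}{-5} = 2 \cdot 5 - - \frac{4}{5} = 10 + \frac{4}{5} = \frac{54}{5} \approx 10.8$)
$u H + 28 = 84 \cdot \frac{54}{5} + 28 = \frac{4536}{5} + 28 = \frac{4676}{5}$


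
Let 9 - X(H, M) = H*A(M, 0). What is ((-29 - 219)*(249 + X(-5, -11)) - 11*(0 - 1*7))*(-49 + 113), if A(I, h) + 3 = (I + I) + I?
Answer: -1233088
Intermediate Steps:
A(I, h) = -3 + 3*I (A(I, h) = -3 + ((I + I) + I) = -3 + (2*I + I) = -3 + 3*I)
X(H, M) = 9 - H*(-3 + 3*M)
((-29 - 219)*(249 + X(-5, -11)) - 11*(0 - 1*7))*(-49 + 113) = ((-29 - 219)*(249 + (9 - 3*(-5)*(-1 - 11))) - 11*(0 - 1*7))*(-49 + 113) = (-248*(249 + (9 - 3*(-5)*(-12))) - 11*(0 - 7))*64 = (-248*(249 + (9 - 180)) - 11*(-7))*64 = (-248*(249 - 171) + 77)*64 = (-248*78 + 77)*64 = (-19344 + 77)*64 = -19267*64 = -1233088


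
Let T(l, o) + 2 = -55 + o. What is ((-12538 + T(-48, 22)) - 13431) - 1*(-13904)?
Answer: -12100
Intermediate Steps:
T(l, o) = -57 + o (T(l, o) = -2 + (-55 + o) = -57 + o)
((-12538 + T(-48, 22)) - 13431) - 1*(-13904) = ((-12538 + (-57 + 22)) - 13431) - 1*(-13904) = ((-12538 - 35) - 13431) + 13904 = (-12573 - 13431) + 13904 = -26004 + 13904 = -12100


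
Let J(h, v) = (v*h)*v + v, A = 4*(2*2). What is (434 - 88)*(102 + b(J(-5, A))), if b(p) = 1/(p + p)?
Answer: 44608915/1264 ≈ 35292.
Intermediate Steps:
A = 16 (A = 4*4 = 16)
J(h, v) = v + h*v² (J(h, v) = (h*v)*v + v = h*v² + v = v + h*v²)
b(p) = 1/(2*p)
(434 - 88)*(102 + b(J(-5, A))) = (434 - 88)*(102 + 1/(2*((16*(1 - 5*16))))) = 346*(102 + 1/(2*((16*(1 - 80))))) = 346*(102 + 1/(2*((16*(-79))))) = 346*(102 + (½)/(-1264)) = 346*(102 + (½)*(-1/1264)) = 346*(102 - 1/2528) = 346*(257855/2528) = 44608915/1264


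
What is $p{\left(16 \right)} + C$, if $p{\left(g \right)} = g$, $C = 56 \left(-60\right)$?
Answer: $-3344$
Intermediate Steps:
$C = -3360$
$p{\left(16 \right)} + C = 16 - 3360 = -3344$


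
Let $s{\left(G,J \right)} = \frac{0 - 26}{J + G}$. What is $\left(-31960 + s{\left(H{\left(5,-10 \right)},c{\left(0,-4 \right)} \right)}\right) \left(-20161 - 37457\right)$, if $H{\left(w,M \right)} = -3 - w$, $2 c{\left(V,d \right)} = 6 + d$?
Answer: $\frac{12888800892}{7} \approx 1.8413 \cdot 10^{9}$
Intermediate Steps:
$c{\left(V,d \right)} = 3 + \frac{d}{2}$ ($c{\left(V,d \right)} = \frac{6 + d}{2} = 3 + \frac{d}{2}$)
$s{\left(G,J \right)} = - \frac{26}{G + J}$
$\left(-31960 + s{\left(H{\left(5,-10 \right)},c{\left(0,-4 \right)} \right)}\right) \left(-20161 - 37457\right) = \left(-31960 - \frac{26}{\left(-3 - 5\right) + \left(3 + \frac{1}{2} \left(-4\right)\right)}\right) \left(-20161 - 37457\right) = \left(-31960 - \frac{26}{\left(-3 - 5\right) + \left(3 - 2\right)}\right) \left(-57618\right) = \left(-31960 - \frac{26}{-8 + 1}\right) \left(-57618\right) = \left(-31960 - \frac{26}{-7}\right) \left(-57618\right) = \left(-31960 - - \frac{26}{7}\right) \left(-57618\right) = \left(-31960 + \frac{26}{7}\right) \left(-57618\right) = \left(- \frac{223694}{7}\right) \left(-57618\right) = \frac{12888800892}{7}$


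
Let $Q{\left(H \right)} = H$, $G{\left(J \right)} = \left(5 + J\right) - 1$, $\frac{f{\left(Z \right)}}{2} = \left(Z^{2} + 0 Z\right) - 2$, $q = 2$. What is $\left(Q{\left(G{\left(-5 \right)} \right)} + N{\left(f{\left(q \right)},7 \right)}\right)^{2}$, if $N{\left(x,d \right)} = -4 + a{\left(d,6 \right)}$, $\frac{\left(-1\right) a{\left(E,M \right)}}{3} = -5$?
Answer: $100$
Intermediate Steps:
$a{\left(E,M \right)} = 15$ ($a{\left(E,M \right)} = \left(-3\right) \left(-5\right) = 15$)
$f{\left(Z \right)} = -4 + 2 Z^{2}$ ($f{\left(Z \right)} = 2 \left(\left(Z^{2} + 0 Z\right) - 2\right) = 2 \left(\left(Z^{2} + 0\right) - 2\right) = 2 \left(Z^{2} - 2\right) = 2 \left(-2 + Z^{2}\right) = -4 + 2 Z^{2}$)
$G{\left(J \right)} = 4 + J$
$N{\left(x,d \right)} = 11$ ($N{\left(x,d \right)} = -4 + 15 = 11$)
$\left(Q{\left(G{\left(-5 \right)} \right)} + N{\left(f{\left(q \right)},7 \right)}\right)^{2} = \left(\left(4 - 5\right) + 11\right)^{2} = \left(-1 + 11\right)^{2} = 10^{2} = 100$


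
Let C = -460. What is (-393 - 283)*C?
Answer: 310960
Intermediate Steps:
(-393 - 283)*C = (-393 - 283)*(-460) = -676*(-460) = 310960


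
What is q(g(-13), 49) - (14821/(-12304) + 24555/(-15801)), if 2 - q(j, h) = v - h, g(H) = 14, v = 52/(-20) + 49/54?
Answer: 485125572913/8748697680 ≈ 55.451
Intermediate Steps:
v = -457/270 (v = 52*(-1/20) + 49*(1/54) = -13/5 + 49/54 = -457/270 ≈ -1.6926)
q(j, h) = 997/270 + h (q(j, h) = 2 - (-457/270 - h) = 2 + (457/270 + h) = 997/270 + h)
q(g(-13), 49) - (14821/(-12304) + 24555/(-15801)) = (997/270 + 49) - (14821/(-12304) + 24555/(-15801)) = 14227/270 - (14821*(-1/12304) + 24555*(-1/15801)) = 14227/270 - (-14821/12304 - 8185/5267) = 14227/270 - 1*(-178770447/64805168) = 14227/270 + 178770447/64805168 = 485125572913/8748697680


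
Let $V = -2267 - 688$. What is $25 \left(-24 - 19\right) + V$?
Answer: $-4030$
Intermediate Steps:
$V = -2955$ ($V = -2267 - 688 = -2955$)
$25 \left(-24 - 19\right) + V = 25 \left(-24 - 19\right) - 2955 = 25 \left(-43\right) - 2955 = -1075 - 2955 = -4030$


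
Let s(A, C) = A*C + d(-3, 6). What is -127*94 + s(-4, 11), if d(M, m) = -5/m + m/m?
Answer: -71891/6 ≈ -11982.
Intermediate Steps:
d(M, m) = 1 - 5/m (d(M, m) = -5/m + 1 = 1 - 5/m)
s(A, C) = ⅙ + A*C (s(A, C) = A*C + (-5 + 6)/6 = A*C + (⅙)*1 = A*C + ⅙ = ⅙ + A*C)
-127*94 + s(-4, 11) = -127*94 + (⅙ - 4*11) = -11938 + (⅙ - 44) = -11938 - 263/6 = -71891/6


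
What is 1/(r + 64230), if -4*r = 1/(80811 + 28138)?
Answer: 435796/27991177079 ≈ 1.5569e-5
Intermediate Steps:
r = -1/435796 (r = -1/(4*(80811 + 28138)) = -¼/108949 = -¼*1/108949 = -1/435796 ≈ -2.2947e-6)
1/(r + 64230) = 1/(-1/435796 + 64230) = 1/(27991177079/435796) = 435796/27991177079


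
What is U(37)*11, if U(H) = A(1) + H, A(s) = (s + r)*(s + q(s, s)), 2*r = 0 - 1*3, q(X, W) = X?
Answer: 396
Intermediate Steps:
r = -3/2 (r = (0 - 1*3)/2 = (0 - 3)/2 = (½)*(-3) = -3/2 ≈ -1.5000)
A(s) = 2*s*(-3/2 + s) (A(s) = (s - 3/2)*(s + s) = (-3/2 + s)*(2*s) = 2*s*(-3/2 + s))
U(H) = -1 + H (U(H) = 1*(-3 + 2*1) + H = 1*(-3 + 2) + H = 1*(-1) + H = -1 + H)
U(37)*11 = (-1 + 37)*11 = 36*11 = 396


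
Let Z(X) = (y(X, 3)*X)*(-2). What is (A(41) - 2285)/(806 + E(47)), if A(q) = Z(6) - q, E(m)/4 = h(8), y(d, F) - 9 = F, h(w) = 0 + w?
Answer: -1235/419 ≈ -2.9475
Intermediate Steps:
h(w) = w
y(d, F) = 9 + F
Z(X) = -24*X (Z(X) = ((9 + 3)*X)*(-2) = (12*X)*(-2) = -24*X)
E(m) = 32 (E(m) = 4*8 = 32)
A(q) = -144 - q (A(q) = -24*6 - q = -144 - q)
(A(41) - 2285)/(806 + E(47)) = ((-144 - 1*41) - 2285)/(806 + 32) = ((-144 - 41) - 2285)/838 = (-185 - 2285)*(1/838) = -2470*1/838 = -1235/419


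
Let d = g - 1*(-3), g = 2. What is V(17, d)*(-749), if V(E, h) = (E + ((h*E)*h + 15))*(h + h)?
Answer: -3422930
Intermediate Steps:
d = 5 (d = 2 - 1*(-3) = 2 + 3 = 5)
V(E, h) = 2*h*(15 + E + E*h²) (V(E, h) = (E + ((E*h)*h + 15))*(2*h) = (E + (E*h² + 15))*(2*h) = (E + (15 + E*h²))*(2*h) = (15 + E + E*h²)*(2*h) = 2*h*(15 + E + E*h²))
V(17, d)*(-749) = (2*5*(15 + 17 + 17*5²))*(-749) = (2*5*(15 + 17 + 17*25))*(-749) = (2*5*(15 + 17 + 425))*(-749) = (2*5*457)*(-749) = 4570*(-749) = -3422930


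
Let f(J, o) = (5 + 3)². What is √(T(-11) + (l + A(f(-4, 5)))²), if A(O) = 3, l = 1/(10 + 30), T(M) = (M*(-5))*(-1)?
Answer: 3*I*√8151/40 ≈ 6.7712*I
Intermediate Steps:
f(J, o) = 64 (f(J, o) = 8² = 64)
T(M) = 5*M (T(M) = -5*M*(-1) = 5*M)
l = 1/40 ≈ 0.025000
√(T(-11) + (l + A(f(-4, 5)))²) = √(5*(-11) + (1/40 + 3)²) = √(-55 + (121/40)²) = √(-55 + 14641/1600) = √(-73359/1600) = 3*I*√8151/40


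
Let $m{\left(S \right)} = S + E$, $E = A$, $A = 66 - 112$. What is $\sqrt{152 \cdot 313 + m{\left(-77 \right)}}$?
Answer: $\sqrt{47453} \approx 217.84$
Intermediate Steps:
$A = -46$
$E = -46$
$m{\left(S \right)} = -46 + S$ ($m{\left(S \right)} = S - 46 = -46 + S$)
$\sqrt{152 \cdot 313 + m{\left(-77 \right)}} = \sqrt{152 \cdot 313 - 123} = \sqrt{47576 - 123} = \sqrt{47453}$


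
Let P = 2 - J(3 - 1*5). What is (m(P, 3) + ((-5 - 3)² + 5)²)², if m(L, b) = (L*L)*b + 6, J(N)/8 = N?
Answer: 32936121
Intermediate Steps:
J(N) = 8*N
P = 18 (P = 2 - 8*(3 - 1*5) = 2 - 8*(3 - 5) = 2 - 8*(-2) = 2 - 1*(-16) = 2 + 16 = 18)
m(L, b) = 6 + b*L² (m(L, b) = L²*b + 6 = b*L² + 6 = 6 + b*L²)
(m(P, 3) + ((-5 - 3)² + 5)²)² = ((6 + 3*18²) + ((-5 - 3)² + 5)²)² = ((6 + 3*324) + ((-8)² + 5)²)² = ((6 + 972) + (64 + 5)²)² = (978 + 69²)² = (978 + 4761)² = 5739² = 32936121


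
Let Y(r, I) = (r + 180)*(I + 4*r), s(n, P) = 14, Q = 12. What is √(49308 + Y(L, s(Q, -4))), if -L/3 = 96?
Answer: 2*√43053 ≈ 414.98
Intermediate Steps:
L = -288 (L = -3*96 = -288)
Y(r, I) = (180 + r)*(I + 4*r)
√(49308 + Y(L, s(Q, -4))) = √(49308 + (4*(-288)² + 180*14 + 720*(-288) + 14*(-288))) = √(49308 + (4*82944 + 2520 - 207360 - 4032)) = √(49308 + (331776 + 2520 - 207360 - 4032)) = √(49308 + 122904) = √172212 = 2*√43053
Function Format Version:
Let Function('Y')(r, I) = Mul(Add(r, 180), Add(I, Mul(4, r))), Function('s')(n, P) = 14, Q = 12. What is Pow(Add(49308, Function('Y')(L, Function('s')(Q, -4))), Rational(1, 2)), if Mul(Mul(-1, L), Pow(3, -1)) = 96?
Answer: Mul(2, Pow(43053, Rational(1, 2))) ≈ 414.98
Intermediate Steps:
L = -288 (L = Mul(-3, 96) = -288)
Function('Y')(r, I) = Mul(Add(180, r), Add(I, Mul(4, r)))
Pow(Add(49308, Function('Y')(L, Function('s')(Q, -4))), Rational(1, 2)) = Pow(Add(49308, Add(Mul(4, Pow(-288, 2)), Mul(180, 14), Mul(720, -288), Mul(14, -288))), Rational(1, 2)) = Pow(Add(49308, Add(Mul(4, 82944), 2520, -207360, -4032)), Rational(1, 2)) = Pow(Add(49308, Add(331776, 2520, -207360, -4032)), Rational(1, 2)) = Pow(Add(49308, 122904), Rational(1, 2)) = Pow(172212, Rational(1, 2)) = Mul(2, Pow(43053, Rational(1, 2)))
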